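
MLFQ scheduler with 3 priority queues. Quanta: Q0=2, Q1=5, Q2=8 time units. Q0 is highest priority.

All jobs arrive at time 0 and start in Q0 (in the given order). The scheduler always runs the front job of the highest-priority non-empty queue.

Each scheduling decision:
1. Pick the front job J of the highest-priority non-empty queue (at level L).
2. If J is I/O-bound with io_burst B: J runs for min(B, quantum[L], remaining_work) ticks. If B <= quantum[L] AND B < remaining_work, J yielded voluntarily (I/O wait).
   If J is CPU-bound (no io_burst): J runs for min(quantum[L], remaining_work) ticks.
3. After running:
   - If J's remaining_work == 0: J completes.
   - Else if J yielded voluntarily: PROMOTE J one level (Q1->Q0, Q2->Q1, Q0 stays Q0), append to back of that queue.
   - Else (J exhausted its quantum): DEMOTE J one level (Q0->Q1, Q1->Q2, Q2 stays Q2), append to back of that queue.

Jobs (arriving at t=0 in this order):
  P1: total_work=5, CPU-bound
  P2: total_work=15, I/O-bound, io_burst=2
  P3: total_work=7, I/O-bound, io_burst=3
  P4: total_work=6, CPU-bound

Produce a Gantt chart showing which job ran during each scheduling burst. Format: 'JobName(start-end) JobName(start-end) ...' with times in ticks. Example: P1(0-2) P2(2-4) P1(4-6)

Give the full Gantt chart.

t=0-2: P1@Q0 runs 2, rem=3, quantum used, demote→Q1. Q0=[P2,P3,P4] Q1=[P1] Q2=[]
t=2-4: P2@Q0 runs 2, rem=13, I/O yield, promote→Q0. Q0=[P3,P4,P2] Q1=[P1] Q2=[]
t=4-6: P3@Q0 runs 2, rem=5, quantum used, demote→Q1. Q0=[P4,P2] Q1=[P1,P3] Q2=[]
t=6-8: P4@Q0 runs 2, rem=4, quantum used, demote→Q1. Q0=[P2] Q1=[P1,P3,P4] Q2=[]
t=8-10: P2@Q0 runs 2, rem=11, I/O yield, promote→Q0. Q0=[P2] Q1=[P1,P3,P4] Q2=[]
t=10-12: P2@Q0 runs 2, rem=9, I/O yield, promote→Q0. Q0=[P2] Q1=[P1,P3,P4] Q2=[]
t=12-14: P2@Q0 runs 2, rem=7, I/O yield, promote→Q0. Q0=[P2] Q1=[P1,P3,P4] Q2=[]
t=14-16: P2@Q0 runs 2, rem=5, I/O yield, promote→Q0. Q0=[P2] Q1=[P1,P3,P4] Q2=[]
t=16-18: P2@Q0 runs 2, rem=3, I/O yield, promote→Q0. Q0=[P2] Q1=[P1,P3,P4] Q2=[]
t=18-20: P2@Q0 runs 2, rem=1, I/O yield, promote→Q0. Q0=[P2] Q1=[P1,P3,P4] Q2=[]
t=20-21: P2@Q0 runs 1, rem=0, completes. Q0=[] Q1=[P1,P3,P4] Q2=[]
t=21-24: P1@Q1 runs 3, rem=0, completes. Q0=[] Q1=[P3,P4] Q2=[]
t=24-27: P3@Q1 runs 3, rem=2, I/O yield, promote→Q0. Q0=[P3] Q1=[P4] Q2=[]
t=27-29: P3@Q0 runs 2, rem=0, completes. Q0=[] Q1=[P4] Q2=[]
t=29-33: P4@Q1 runs 4, rem=0, completes. Q0=[] Q1=[] Q2=[]

Answer: P1(0-2) P2(2-4) P3(4-6) P4(6-8) P2(8-10) P2(10-12) P2(12-14) P2(14-16) P2(16-18) P2(18-20) P2(20-21) P1(21-24) P3(24-27) P3(27-29) P4(29-33)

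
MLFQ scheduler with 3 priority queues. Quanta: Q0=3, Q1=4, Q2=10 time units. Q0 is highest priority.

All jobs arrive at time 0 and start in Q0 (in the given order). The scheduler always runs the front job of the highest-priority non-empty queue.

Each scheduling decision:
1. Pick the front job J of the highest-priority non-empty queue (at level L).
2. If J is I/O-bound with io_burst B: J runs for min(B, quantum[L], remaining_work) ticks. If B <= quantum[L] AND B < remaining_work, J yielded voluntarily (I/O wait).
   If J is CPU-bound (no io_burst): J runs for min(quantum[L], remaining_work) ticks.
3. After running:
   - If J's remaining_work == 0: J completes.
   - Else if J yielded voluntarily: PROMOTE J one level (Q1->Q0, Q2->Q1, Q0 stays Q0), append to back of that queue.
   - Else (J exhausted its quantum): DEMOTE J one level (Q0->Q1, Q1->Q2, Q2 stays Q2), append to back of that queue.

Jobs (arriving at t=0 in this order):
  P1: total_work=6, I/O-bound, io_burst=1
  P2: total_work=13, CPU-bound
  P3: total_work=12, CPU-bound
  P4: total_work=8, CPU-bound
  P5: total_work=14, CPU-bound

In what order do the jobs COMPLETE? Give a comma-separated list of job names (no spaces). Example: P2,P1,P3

t=0-1: P1@Q0 runs 1, rem=5, I/O yield, promote→Q0. Q0=[P2,P3,P4,P5,P1] Q1=[] Q2=[]
t=1-4: P2@Q0 runs 3, rem=10, quantum used, demote→Q1. Q0=[P3,P4,P5,P1] Q1=[P2] Q2=[]
t=4-7: P3@Q0 runs 3, rem=9, quantum used, demote→Q1. Q0=[P4,P5,P1] Q1=[P2,P3] Q2=[]
t=7-10: P4@Q0 runs 3, rem=5, quantum used, demote→Q1. Q0=[P5,P1] Q1=[P2,P3,P4] Q2=[]
t=10-13: P5@Q0 runs 3, rem=11, quantum used, demote→Q1. Q0=[P1] Q1=[P2,P3,P4,P5] Q2=[]
t=13-14: P1@Q0 runs 1, rem=4, I/O yield, promote→Q0. Q0=[P1] Q1=[P2,P3,P4,P5] Q2=[]
t=14-15: P1@Q0 runs 1, rem=3, I/O yield, promote→Q0. Q0=[P1] Q1=[P2,P3,P4,P5] Q2=[]
t=15-16: P1@Q0 runs 1, rem=2, I/O yield, promote→Q0. Q0=[P1] Q1=[P2,P3,P4,P5] Q2=[]
t=16-17: P1@Q0 runs 1, rem=1, I/O yield, promote→Q0. Q0=[P1] Q1=[P2,P3,P4,P5] Q2=[]
t=17-18: P1@Q0 runs 1, rem=0, completes. Q0=[] Q1=[P2,P3,P4,P5] Q2=[]
t=18-22: P2@Q1 runs 4, rem=6, quantum used, demote→Q2. Q0=[] Q1=[P3,P4,P5] Q2=[P2]
t=22-26: P3@Q1 runs 4, rem=5, quantum used, demote→Q2. Q0=[] Q1=[P4,P5] Q2=[P2,P3]
t=26-30: P4@Q1 runs 4, rem=1, quantum used, demote→Q2. Q0=[] Q1=[P5] Q2=[P2,P3,P4]
t=30-34: P5@Q1 runs 4, rem=7, quantum used, demote→Q2. Q0=[] Q1=[] Q2=[P2,P3,P4,P5]
t=34-40: P2@Q2 runs 6, rem=0, completes. Q0=[] Q1=[] Q2=[P3,P4,P5]
t=40-45: P3@Q2 runs 5, rem=0, completes. Q0=[] Q1=[] Q2=[P4,P5]
t=45-46: P4@Q2 runs 1, rem=0, completes. Q0=[] Q1=[] Q2=[P5]
t=46-53: P5@Q2 runs 7, rem=0, completes. Q0=[] Q1=[] Q2=[]

Answer: P1,P2,P3,P4,P5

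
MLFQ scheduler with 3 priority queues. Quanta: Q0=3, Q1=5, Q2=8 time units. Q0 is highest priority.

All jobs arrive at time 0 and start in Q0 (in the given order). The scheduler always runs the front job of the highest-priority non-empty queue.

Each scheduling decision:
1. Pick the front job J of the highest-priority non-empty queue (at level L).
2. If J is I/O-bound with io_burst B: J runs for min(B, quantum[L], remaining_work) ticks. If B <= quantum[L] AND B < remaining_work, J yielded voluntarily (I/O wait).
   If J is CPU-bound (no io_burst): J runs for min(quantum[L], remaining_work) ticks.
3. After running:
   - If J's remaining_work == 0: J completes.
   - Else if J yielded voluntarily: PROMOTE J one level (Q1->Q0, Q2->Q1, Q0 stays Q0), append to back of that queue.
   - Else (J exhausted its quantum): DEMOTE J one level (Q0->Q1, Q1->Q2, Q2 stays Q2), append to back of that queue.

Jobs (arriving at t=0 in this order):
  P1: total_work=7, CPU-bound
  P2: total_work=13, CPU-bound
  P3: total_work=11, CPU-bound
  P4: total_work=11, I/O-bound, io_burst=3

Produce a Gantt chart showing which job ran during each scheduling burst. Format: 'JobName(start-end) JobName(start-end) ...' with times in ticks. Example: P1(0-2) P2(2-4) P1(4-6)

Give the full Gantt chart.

Answer: P1(0-3) P2(3-6) P3(6-9) P4(9-12) P4(12-15) P4(15-18) P4(18-20) P1(20-24) P2(24-29) P3(29-34) P2(34-39) P3(39-42)

Derivation:
t=0-3: P1@Q0 runs 3, rem=4, quantum used, demote→Q1. Q0=[P2,P3,P4] Q1=[P1] Q2=[]
t=3-6: P2@Q0 runs 3, rem=10, quantum used, demote→Q1. Q0=[P3,P4] Q1=[P1,P2] Q2=[]
t=6-9: P3@Q0 runs 3, rem=8, quantum used, demote→Q1. Q0=[P4] Q1=[P1,P2,P3] Q2=[]
t=9-12: P4@Q0 runs 3, rem=8, I/O yield, promote→Q0. Q0=[P4] Q1=[P1,P2,P3] Q2=[]
t=12-15: P4@Q0 runs 3, rem=5, I/O yield, promote→Q0. Q0=[P4] Q1=[P1,P2,P3] Q2=[]
t=15-18: P4@Q0 runs 3, rem=2, I/O yield, promote→Q0. Q0=[P4] Q1=[P1,P2,P3] Q2=[]
t=18-20: P4@Q0 runs 2, rem=0, completes. Q0=[] Q1=[P1,P2,P3] Q2=[]
t=20-24: P1@Q1 runs 4, rem=0, completes. Q0=[] Q1=[P2,P3] Q2=[]
t=24-29: P2@Q1 runs 5, rem=5, quantum used, demote→Q2. Q0=[] Q1=[P3] Q2=[P2]
t=29-34: P3@Q1 runs 5, rem=3, quantum used, demote→Q2. Q0=[] Q1=[] Q2=[P2,P3]
t=34-39: P2@Q2 runs 5, rem=0, completes. Q0=[] Q1=[] Q2=[P3]
t=39-42: P3@Q2 runs 3, rem=0, completes. Q0=[] Q1=[] Q2=[]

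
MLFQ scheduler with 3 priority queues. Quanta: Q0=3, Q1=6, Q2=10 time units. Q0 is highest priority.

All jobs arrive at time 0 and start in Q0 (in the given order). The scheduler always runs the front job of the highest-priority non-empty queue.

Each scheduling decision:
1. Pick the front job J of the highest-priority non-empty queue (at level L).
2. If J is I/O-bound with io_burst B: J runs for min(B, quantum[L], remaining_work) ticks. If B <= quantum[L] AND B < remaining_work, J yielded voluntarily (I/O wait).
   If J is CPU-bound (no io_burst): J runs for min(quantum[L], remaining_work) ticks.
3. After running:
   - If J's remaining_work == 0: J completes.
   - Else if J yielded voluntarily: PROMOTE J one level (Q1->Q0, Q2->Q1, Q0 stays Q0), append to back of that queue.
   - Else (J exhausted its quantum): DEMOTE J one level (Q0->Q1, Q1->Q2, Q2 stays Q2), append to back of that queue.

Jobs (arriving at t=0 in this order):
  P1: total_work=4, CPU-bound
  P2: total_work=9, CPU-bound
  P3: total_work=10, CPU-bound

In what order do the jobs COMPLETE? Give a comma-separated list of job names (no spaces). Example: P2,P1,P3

t=0-3: P1@Q0 runs 3, rem=1, quantum used, demote→Q1. Q0=[P2,P3] Q1=[P1] Q2=[]
t=3-6: P2@Q0 runs 3, rem=6, quantum used, demote→Q1. Q0=[P3] Q1=[P1,P2] Q2=[]
t=6-9: P3@Q0 runs 3, rem=7, quantum used, demote→Q1. Q0=[] Q1=[P1,P2,P3] Q2=[]
t=9-10: P1@Q1 runs 1, rem=0, completes. Q0=[] Q1=[P2,P3] Q2=[]
t=10-16: P2@Q1 runs 6, rem=0, completes. Q0=[] Q1=[P3] Q2=[]
t=16-22: P3@Q1 runs 6, rem=1, quantum used, demote→Q2. Q0=[] Q1=[] Q2=[P3]
t=22-23: P3@Q2 runs 1, rem=0, completes. Q0=[] Q1=[] Q2=[]

Answer: P1,P2,P3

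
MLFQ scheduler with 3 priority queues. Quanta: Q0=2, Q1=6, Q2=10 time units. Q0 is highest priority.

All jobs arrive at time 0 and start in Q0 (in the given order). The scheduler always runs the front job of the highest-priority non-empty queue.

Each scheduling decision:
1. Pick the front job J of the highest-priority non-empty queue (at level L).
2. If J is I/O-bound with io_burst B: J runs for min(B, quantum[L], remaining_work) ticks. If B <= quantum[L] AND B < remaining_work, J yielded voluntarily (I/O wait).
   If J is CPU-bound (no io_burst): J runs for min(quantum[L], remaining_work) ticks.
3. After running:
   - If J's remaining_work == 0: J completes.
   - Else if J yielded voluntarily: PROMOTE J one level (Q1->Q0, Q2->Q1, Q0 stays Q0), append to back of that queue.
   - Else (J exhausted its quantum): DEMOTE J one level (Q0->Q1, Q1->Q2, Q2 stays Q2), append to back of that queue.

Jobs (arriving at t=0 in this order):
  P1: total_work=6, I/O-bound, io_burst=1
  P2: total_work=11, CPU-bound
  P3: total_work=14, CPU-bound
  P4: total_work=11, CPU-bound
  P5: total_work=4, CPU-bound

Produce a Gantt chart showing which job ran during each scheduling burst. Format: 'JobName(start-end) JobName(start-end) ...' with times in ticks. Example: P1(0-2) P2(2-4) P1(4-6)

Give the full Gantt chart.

Answer: P1(0-1) P2(1-3) P3(3-5) P4(5-7) P5(7-9) P1(9-10) P1(10-11) P1(11-12) P1(12-13) P1(13-14) P2(14-20) P3(20-26) P4(26-32) P5(32-34) P2(34-37) P3(37-43) P4(43-46)

Derivation:
t=0-1: P1@Q0 runs 1, rem=5, I/O yield, promote→Q0. Q0=[P2,P3,P4,P5,P1] Q1=[] Q2=[]
t=1-3: P2@Q0 runs 2, rem=9, quantum used, demote→Q1. Q0=[P3,P4,P5,P1] Q1=[P2] Q2=[]
t=3-5: P3@Q0 runs 2, rem=12, quantum used, demote→Q1. Q0=[P4,P5,P1] Q1=[P2,P3] Q2=[]
t=5-7: P4@Q0 runs 2, rem=9, quantum used, demote→Q1. Q0=[P5,P1] Q1=[P2,P3,P4] Q2=[]
t=7-9: P5@Q0 runs 2, rem=2, quantum used, demote→Q1. Q0=[P1] Q1=[P2,P3,P4,P5] Q2=[]
t=9-10: P1@Q0 runs 1, rem=4, I/O yield, promote→Q0. Q0=[P1] Q1=[P2,P3,P4,P5] Q2=[]
t=10-11: P1@Q0 runs 1, rem=3, I/O yield, promote→Q0. Q0=[P1] Q1=[P2,P3,P4,P5] Q2=[]
t=11-12: P1@Q0 runs 1, rem=2, I/O yield, promote→Q0. Q0=[P1] Q1=[P2,P3,P4,P5] Q2=[]
t=12-13: P1@Q0 runs 1, rem=1, I/O yield, promote→Q0. Q0=[P1] Q1=[P2,P3,P4,P5] Q2=[]
t=13-14: P1@Q0 runs 1, rem=0, completes. Q0=[] Q1=[P2,P3,P4,P5] Q2=[]
t=14-20: P2@Q1 runs 6, rem=3, quantum used, demote→Q2. Q0=[] Q1=[P3,P4,P5] Q2=[P2]
t=20-26: P3@Q1 runs 6, rem=6, quantum used, demote→Q2. Q0=[] Q1=[P4,P5] Q2=[P2,P3]
t=26-32: P4@Q1 runs 6, rem=3, quantum used, demote→Q2. Q0=[] Q1=[P5] Q2=[P2,P3,P4]
t=32-34: P5@Q1 runs 2, rem=0, completes. Q0=[] Q1=[] Q2=[P2,P3,P4]
t=34-37: P2@Q2 runs 3, rem=0, completes. Q0=[] Q1=[] Q2=[P3,P4]
t=37-43: P3@Q2 runs 6, rem=0, completes. Q0=[] Q1=[] Q2=[P4]
t=43-46: P4@Q2 runs 3, rem=0, completes. Q0=[] Q1=[] Q2=[]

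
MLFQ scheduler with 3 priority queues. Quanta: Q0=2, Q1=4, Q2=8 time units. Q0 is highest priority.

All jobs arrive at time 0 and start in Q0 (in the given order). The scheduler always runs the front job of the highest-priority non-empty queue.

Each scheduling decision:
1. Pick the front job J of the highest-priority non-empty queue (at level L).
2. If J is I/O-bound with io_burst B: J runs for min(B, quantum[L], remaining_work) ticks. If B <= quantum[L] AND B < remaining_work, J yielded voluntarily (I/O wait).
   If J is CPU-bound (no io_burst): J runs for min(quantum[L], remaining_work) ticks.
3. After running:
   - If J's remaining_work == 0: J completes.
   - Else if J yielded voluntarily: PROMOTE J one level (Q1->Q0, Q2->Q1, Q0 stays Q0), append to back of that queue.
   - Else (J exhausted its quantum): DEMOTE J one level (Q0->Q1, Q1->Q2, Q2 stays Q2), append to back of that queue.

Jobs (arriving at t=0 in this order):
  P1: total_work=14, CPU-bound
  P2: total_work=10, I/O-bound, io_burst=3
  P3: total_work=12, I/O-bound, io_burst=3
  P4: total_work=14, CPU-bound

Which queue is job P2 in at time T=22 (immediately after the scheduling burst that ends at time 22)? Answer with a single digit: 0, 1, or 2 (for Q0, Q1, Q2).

Answer: 1

Derivation:
t=0-2: P1@Q0 runs 2, rem=12, quantum used, demote→Q1. Q0=[P2,P3,P4] Q1=[P1] Q2=[]
t=2-4: P2@Q0 runs 2, rem=8, quantum used, demote→Q1. Q0=[P3,P4] Q1=[P1,P2] Q2=[]
t=4-6: P3@Q0 runs 2, rem=10, quantum used, demote→Q1. Q0=[P4] Q1=[P1,P2,P3] Q2=[]
t=6-8: P4@Q0 runs 2, rem=12, quantum used, demote→Q1. Q0=[] Q1=[P1,P2,P3,P4] Q2=[]
t=8-12: P1@Q1 runs 4, rem=8, quantum used, demote→Q2. Q0=[] Q1=[P2,P3,P4] Q2=[P1]
t=12-15: P2@Q1 runs 3, rem=5, I/O yield, promote→Q0. Q0=[P2] Q1=[P3,P4] Q2=[P1]
t=15-17: P2@Q0 runs 2, rem=3, quantum used, demote→Q1. Q0=[] Q1=[P3,P4,P2] Q2=[P1]
t=17-20: P3@Q1 runs 3, rem=7, I/O yield, promote→Q0. Q0=[P3] Q1=[P4,P2] Q2=[P1]
t=20-22: P3@Q0 runs 2, rem=5, quantum used, demote→Q1. Q0=[] Q1=[P4,P2,P3] Q2=[P1]
t=22-26: P4@Q1 runs 4, rem=8, quantum used, demote→Q2. Q0=[] Q1=[P2,P3] Q2=[P1,P4]
t=26-29: P2@Q1 runs 3, rem=0, completes. Q0=[] Q1=[P3] Q2=[P1,P4]
t=29-32: P3@Q1 runs 3, rem=2, I/O yield, promote→Q0. Q0=[P3] Q1=[] Q2=[P1,P4]
t=32-34: P3@Q0 runs 2, rem=0, completes. Q0=[] Q1=[] Q2=[P1,P4]
t=34-42: P1@Q2 runs 8, rem=0, completes. Q0=[] Q1=[] Q2=[P4]
t=42-50: P4@Q2 runs 8, rem=0, completes. Q0=[] Q1=[] Q2=[]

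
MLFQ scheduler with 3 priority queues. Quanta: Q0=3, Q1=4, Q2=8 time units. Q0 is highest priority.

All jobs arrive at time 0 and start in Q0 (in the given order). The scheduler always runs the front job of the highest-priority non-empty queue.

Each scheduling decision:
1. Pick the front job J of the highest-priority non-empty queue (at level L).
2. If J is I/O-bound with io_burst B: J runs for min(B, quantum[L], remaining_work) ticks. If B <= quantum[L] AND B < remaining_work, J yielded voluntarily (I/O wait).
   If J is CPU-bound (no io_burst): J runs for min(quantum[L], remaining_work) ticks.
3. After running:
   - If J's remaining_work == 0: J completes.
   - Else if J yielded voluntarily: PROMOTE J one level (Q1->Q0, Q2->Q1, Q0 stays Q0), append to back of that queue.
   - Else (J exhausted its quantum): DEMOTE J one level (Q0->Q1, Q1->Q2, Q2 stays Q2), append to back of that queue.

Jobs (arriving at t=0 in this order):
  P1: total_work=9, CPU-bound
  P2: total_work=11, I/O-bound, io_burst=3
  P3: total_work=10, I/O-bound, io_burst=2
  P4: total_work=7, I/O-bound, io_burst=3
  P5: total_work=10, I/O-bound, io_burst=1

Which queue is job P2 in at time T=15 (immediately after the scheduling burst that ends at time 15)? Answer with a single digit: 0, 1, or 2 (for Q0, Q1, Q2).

Answer: 0

Derivation:
t=0-3: P1@Q0 runs 3, rem=6, quantum used, demote→Q1. Q0=[P2,P3,P4,P5] Q1=[P1] Q2=[]
t=3-6: P2@Q0 runs 3, rem=8, I/O yield, promote→Q0. Q0=[P3,P4,P5,P2] Q1=[P1] Q2=[]
t=6-8: P3@Q0 runs 2, rem=8, I/O yield, promote→Q0. Q0=[P4,P5,P2,P3] Q1=[P1] Q2=[]
t=8-11: P4@Q0 runs 3, rem=4, I/O yield, promote→Q0. Q0=[P5,P2,P3,P4] Q1=[P1] Q2=[]
t=11-12: P5@Q0 runs 1, rem=9, I/O yield, promote→Q0. Q0=[P2,P3,P4,P5] Q1=[P1] Q2=[]
t=12-15: P2@Q0 runs 3, rem=5, I/O yield, promote→Q0. Q0=[P3,P4,P5,P2] Q1=[P1] Q2=[]
t=15-17: P3@Q0 runs 2, rem=6, I/O yield, promote→Q0. Q0=[P4,P5,P2,P3] Q1=[P1] Q2=[]
t=17-20: P4@Q0 runs 3, rem=1, I/O yield, promote→Q0. Q0=[P5,P2,P3,P4] Q1=[P1] Q2=[]
t=20-21: P5@Q0 runs 1, rem=8, I/O yield, promote→Q0. Q0=[P2,P3,P4,P5] Q1=[P1] Q2=[]
t=21-24: P2@Q0 runs 3, rem=2, I/O yield, promote→Q0. Q0=[P3,P4,P5,P2] Q1=[P1] Q2=[]
t=24-26: P3@Q0 runs 2, rem=4, I/O yield, promote→Q0. Q0=[P4,P5,P2,P3] Q1=[P1] Q2=[]
t=26-27: P4@Q0 runs 1, rem=0, completes. Q0=[P5,P2,P3] Q1=[P1] Q2=[]
t=27-28: P5@Q0 runs 1, rem=7, I/O yield, promote→Q0. Q0=[P2,P3,P5] Q1=[P1] Q2=[]
t=28-30: P2@Q0 runs 2, rem=0, completes. Q0=[P3,P5] Q1=[P1] Q2=[]
t=30-32: P3@Q0 runs 2, rem=2, I/O yield, promote→Q0. Q0=[P5,P3] Q1=[P1] Q2=[]
t=32-33: P5@Q0 runs 1, rem=6, I/O yield, promote→Q0. Q0=[P3,P5] Q1=[P1] Q2=[]
t=33-35: P3@Q0 runs 2, rem=0, completes. Q0=[P5] Q1=[P1] Q2=[]
t=35-36: P5@Q0 runs 1, rem=5, I/O yield, promote→Q0. Q0=[P5] Q1=[P1] Q2=[]
t=36-37: P5@Q0 runs 1, rem=4, I/O yield, promote→Q0. Q0=[P5] Q1=[P1] Q2=[]
t=37-38: P5@Q0 runs 1, rem=3, I/O yield, promote→Q0. Q0=[P5] Q1=[P1] Q2=[]
t=38-39: P5@Q0 runs 1, rem=2, I/O yield, promote→Q0. Q0=[P5] Q1=[P1] Q2=[]
t=39-40: P5@Q0 runs 1, rem=1, I/O yield, promote→Q0. Q0=[P5] Q1=[P1] Q2=[]
t=40-41: P5@Q0 runs 1, rem=0, completes. Q0=[] Q1=[P1] Q2=[]
t=41-45: P1@Q1 runs 4, rem=2, quantum used, demote→Q2. Q0=[] Q1=[] Q2=[P1]
t=45-47: P1@Q2 runs 2, rem=0, completes. Q0=[] Q1=[] Q2=[]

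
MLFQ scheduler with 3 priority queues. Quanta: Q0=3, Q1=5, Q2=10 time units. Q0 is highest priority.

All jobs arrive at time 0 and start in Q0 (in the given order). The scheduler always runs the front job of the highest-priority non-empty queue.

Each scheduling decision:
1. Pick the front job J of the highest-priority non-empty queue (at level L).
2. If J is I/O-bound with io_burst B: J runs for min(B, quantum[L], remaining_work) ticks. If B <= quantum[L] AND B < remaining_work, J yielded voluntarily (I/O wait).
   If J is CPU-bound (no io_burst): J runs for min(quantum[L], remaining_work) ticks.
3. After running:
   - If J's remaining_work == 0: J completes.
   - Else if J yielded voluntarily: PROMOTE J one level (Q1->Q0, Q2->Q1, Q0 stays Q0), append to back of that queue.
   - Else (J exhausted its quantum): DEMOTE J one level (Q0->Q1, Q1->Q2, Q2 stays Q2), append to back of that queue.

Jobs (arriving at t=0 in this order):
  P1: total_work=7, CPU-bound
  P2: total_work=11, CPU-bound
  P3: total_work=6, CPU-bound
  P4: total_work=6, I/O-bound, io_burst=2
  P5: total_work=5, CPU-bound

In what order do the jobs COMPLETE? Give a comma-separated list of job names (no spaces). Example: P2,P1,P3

t=0-3: P1@Q0 runs 3, rem=4, quantum used, demote→Q1. Q0=[P2,P3,P4,P5] Q1=[P1] Q2=[]
t=3-6: P2@Q0 runs 3, rem=8, quantum used, demote→Q1. Q0=[P3,P4,P5] Q1=[P1,P2] Q2=[]
t=6-9: P3@Q0 runs 3, rem=3, quantum used, demote→Q1. Q0=[P4,P5] Q1=[P1,P2,P3] Q2=[]
t=9-11: P4@Q0 runs 2, rem=4, I/O yield, promote→Q0. Q0=[P5,P4] Q1=[P1,P2,P3] Q2=[]
t=11-14: P5@Q0 runs 3, rem=2, quantum used, demote→Q1. Q0=[P4] Q1=[P1,P2,P3,P5] Q2=[]
t=14-16: P4@Q0 runs 2, rem=2, I/O yield, promote→Q0. Q0=[P4] Q1=[P1,P2,P3,P5] Q2=[]
t=16-18: P4@Q0 runs 2, rem=0, completes. Q0=[] Q1=[P1,P2,P3,P5] Q2=[]
t=18-22: P1@Q1 runs 4, rem=0, completes. Q0=[] Q1=[P2,P3,P5] Q2=[]
t=22-27: P2@Q1 runs 5, rem=3, quantum used, demote→Q2. Q0=[] Q1=[P3,P5] Q2=[P2]
t=27-30: P3@Q1 runs 3, rem=0, completes. Q0=[] Q1=[P5] Q2=[P2]
t=30-32: P5@Q1 runs 2, rem=0, completes. Q0=[] Q1=[] Q2=[P2]
t=32-35: P2@Q2 runs 3, rem=0, completes. Q0=[] Q1=[] Q2=[]

Answer: P4,P1,P3,P5,P2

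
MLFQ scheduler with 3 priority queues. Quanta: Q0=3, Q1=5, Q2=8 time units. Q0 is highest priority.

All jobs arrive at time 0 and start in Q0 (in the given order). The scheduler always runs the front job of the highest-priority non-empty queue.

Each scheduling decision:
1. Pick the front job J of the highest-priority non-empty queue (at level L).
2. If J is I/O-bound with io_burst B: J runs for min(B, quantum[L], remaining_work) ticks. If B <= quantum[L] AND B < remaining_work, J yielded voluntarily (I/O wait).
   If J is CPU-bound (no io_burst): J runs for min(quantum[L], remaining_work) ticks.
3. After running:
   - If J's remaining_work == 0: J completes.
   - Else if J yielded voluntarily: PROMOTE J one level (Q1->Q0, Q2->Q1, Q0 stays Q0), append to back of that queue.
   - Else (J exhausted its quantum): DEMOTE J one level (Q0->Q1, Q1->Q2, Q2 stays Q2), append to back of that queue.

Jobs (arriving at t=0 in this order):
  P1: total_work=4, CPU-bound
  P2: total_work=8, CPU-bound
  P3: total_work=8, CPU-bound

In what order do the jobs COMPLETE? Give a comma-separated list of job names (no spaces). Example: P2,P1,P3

t=0-3: P1@Q0 runs 3, rem=1, quantum used, demote→Q1. Q0=[P2,P3] Q1=[P1] Q2=[]
t=3-6: P2@Q0 runs 3, rem=5, quantum used, demote→Q1. Q0=[P3] Q1=[P1,P2] Q2=[]
t=6-9: P3@Q0 runs 3, rem=5, quantum used, demote→Q1. Q0=[] Q1=[P1,P2,P3] Q2=[]
t=9-10: P1@Q1 runs 1, rem=0, completes. Q0=[] Q1=[P2,P3] Q2=[]
t=10-15: P2@Q1 runs 5, rem=0, completes. Q0=[] Q1=[P3] Q2=[]
t=15-20: P3@Q1 runs 5, rem=0, completes. Q0=[] Q1=[] Q2=[]

Answer: P1,P2,P3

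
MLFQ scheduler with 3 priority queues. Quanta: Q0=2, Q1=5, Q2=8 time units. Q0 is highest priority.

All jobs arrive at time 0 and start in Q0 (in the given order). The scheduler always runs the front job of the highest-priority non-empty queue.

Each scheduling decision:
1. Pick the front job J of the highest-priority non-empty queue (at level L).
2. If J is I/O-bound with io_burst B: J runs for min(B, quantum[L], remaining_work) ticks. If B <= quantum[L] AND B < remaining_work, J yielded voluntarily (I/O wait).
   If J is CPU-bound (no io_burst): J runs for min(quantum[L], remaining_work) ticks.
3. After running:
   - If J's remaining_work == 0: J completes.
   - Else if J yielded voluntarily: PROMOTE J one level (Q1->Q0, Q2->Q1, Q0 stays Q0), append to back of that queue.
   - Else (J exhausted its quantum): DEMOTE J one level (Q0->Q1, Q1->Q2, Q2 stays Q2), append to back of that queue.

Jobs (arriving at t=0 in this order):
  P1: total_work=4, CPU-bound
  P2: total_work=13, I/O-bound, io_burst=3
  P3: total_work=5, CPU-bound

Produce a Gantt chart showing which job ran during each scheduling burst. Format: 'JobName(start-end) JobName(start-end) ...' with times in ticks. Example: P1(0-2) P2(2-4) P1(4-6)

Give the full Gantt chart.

t=0-2: P1@Q0 runs 2, rem=2, quantum used, demote→Q1. Q0=[P2,P3] Q1=[P1] Q2=[]
t=2-4: P2@Q0 runs 2, rem=11, quantum used, demote→Q1. Q0=[P3] Q1=[P1,P2] Q2=[]
t=4-6: P3@Q0 runs 2, rem=3, quantum used, demote→Q1. Q0=[] Q1=[P1,P2,P3] Q2=[]
t=6-8: P1@Q1 runs 2, rem=0, completes. Q0=[] Q1=[P2,P3] Q2=[]
t=8-11: P2@Q1 runs 3, rem=8, I/O yield, promote→Q0. Q0=[P2] Q1=[P3] Q2=[]
t=11-13: P2@Q0 runs 2, rem=6, quantum used, demote→Q1. Q0=[] Q1=[P3,P2] Q2=[]
t=13-16: P3@Q1 runs 3, rem=0, completes. Q0=[] Q1=[P2] Q2=[]
t=16-19: P2@Q1 runs 3, rem=3, I/O yield, promote→Q0. Q0=[P2] Q1=[] Q2=[]
t=19-21: P2@Q0 runs 2, rem=1, quantum used, demote→Q1. Q0=[] Q1=[P2] Q2=[]
t=21-22: P2@Q1 runs 1, rem=0, completes. Q0=[] Q1=[] Q2=[]

Answer: P1(0-2) P2(2-4) P3(4-6) P1(6-8) P2(8-11) P2(11-13) P3(13-16) P2(16-19) P2(19-21) P2(21-22)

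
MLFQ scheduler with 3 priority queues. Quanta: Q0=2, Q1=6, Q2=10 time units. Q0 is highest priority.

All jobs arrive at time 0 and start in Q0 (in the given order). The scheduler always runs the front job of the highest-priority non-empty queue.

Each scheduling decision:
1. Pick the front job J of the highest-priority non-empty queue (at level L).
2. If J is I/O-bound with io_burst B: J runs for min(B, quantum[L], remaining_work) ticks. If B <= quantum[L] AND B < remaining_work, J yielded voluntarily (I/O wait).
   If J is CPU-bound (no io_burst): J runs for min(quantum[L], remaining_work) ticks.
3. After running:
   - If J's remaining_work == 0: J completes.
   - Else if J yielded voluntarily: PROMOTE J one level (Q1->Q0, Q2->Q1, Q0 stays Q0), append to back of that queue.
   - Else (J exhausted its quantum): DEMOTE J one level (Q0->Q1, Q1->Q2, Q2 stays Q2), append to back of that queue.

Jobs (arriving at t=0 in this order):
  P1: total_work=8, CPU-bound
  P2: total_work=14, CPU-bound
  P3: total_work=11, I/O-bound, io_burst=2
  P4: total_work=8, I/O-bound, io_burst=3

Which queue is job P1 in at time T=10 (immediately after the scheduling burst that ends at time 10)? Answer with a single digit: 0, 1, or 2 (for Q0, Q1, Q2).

t=0-2: P1@Q0 runs 2, rem=6, quantum used, demote→Q1. Q0=[P2,P3,P4] Q1=[P1] Q2=[]
t=2-4: P2@Q0 runs 2, rem=12, quantum used, demote→Q1. Q0=[P3,P4] Q1=[P1,P2] Q2=[]
t=4-6: P3@Q0 runs 2, rem=9, I/O yield, promote→Q0. Q0=[P4,P3] Q1=[P1,P2] Q2=[]
t=6-8: P4@Q0 runs 2, rem=6, quantum used, demote→Q1. Q0=[P3] Q1=[P1,P2,P4] Q2=[]
t=8-10: P3@Q0 runs 2, rem=7, I/O yield, promote→Q0. Q0=[P3] Q1=[P1,P2,P4] Q2=[]
t=10-12: P3@Q0 runs 2, rem=5, I/O yield, promote→Q0. Q0=[P3] Q1=[P1,P2,P4] Q2=[]
t=12-14: P3@Q0 runs 2, rem=3, I/O yield, promote→Q0. Q0=[P3] Q1=[P1,P2,P4] Q2=[]
t=14-16: P3@Q0 runs 2, rem=1, I/O yield, promote→Q0. Q0=[P3] Q1=[P1,P2,P4] Q2=[]
t=16-17: P3@Q0 runs 1, rem=0, completes. Q0=[] Q1=[P1,P2,P4] Q2=[]
t=17-23: P1@Q1 runs 6, rem=0, completes. Q0=[] Q1=[P2,P4] Q2=[]
t=23-29: P2@Q1 runs 6, rem=6, quantum used, demote→Q2. Q0=[] Q1=[P4] Q2=[P2]
t=29-32: P4@Q1 runs 3, rem=3, I/O yield, promote→Q0. Q0=[P4] Q1=[] Q2=[P2]
t=32-34: P4@Q0 runs 2, rem=1, quantum used, demote→Q1. Q0=[] Q1=[P4] Q2=[P2]
t=34-35: P4@Q1 runs 1, rem=0, completes. Q0=[] Q1=[] Q2=[P2]
t=35-41: P2@Q2 runs 6, rem=0, completes. Q0=[] Q1=[] Q2=[]

Answer: 1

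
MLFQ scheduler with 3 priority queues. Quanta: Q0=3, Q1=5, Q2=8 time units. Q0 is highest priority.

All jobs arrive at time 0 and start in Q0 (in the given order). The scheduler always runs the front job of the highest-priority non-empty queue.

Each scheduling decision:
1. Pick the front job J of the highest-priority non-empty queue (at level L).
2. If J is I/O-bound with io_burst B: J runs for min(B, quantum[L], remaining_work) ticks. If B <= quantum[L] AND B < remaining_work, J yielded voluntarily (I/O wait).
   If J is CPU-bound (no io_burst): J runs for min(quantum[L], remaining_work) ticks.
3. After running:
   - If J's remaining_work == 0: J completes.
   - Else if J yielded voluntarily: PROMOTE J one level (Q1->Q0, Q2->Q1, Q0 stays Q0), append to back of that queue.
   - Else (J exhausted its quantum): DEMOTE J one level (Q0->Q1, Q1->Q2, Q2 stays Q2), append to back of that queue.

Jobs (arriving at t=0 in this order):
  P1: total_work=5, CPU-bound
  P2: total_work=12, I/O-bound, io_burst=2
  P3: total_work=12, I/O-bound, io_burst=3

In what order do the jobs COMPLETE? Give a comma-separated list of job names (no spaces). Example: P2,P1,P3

Answer: P3,P2,P1

Derivation:
t=0-3: P1@Q0 runs 3, rem=2, quantum used, demote→Q1. Q0=[P2,P3] Q1=[P1] Q2=[]
t=3-5: P2@Q0 runs 2, rem=10, I/O yield, promote→Q0. Q0=[P3,P2] Q1=[P1] Q2=[]
t=5-8: P3@Q0 runs 3, rem=9, I/O yield, promote→Q0. Q0=[P2,P3] Q1=[P1] Q2=[]
t=8-10: P2@Q0 runs 2, rem=8, I/O yield, promote→Q0. Q0=[P3,P2] Q1=[P1] Q2=[]
t=10-13: P3@Q0 runs 3, rem=6, I/O yield, promote→Q0. Q0=[P2,P3] Q1=[P1] Q2=[]
t=13-15: P2@Q0 runs 2, rem=6, I/O yield, promote→Q0. Q0=[P3,P2] Q1=[P1] Q2=[]
t=15-18: P3@Q0 runs 3, rem=3, I/O yield, promote→Q0. Q0=[P2,P3] Q1=[P1] Q2=[]
t=18-20: P2@Q0 runs 2, rem=4, I/O yield, promote→Q0. Q0=[P3,P2] Q1=[P1] Q2=[]
t=20-23: P3@Q0 runs 3, rem=0, completes. Q0=[P2] Q1=[P1] Q2=[]
t=23-25: P2@Q0 runs 2, rem=2, I/O yield, promote→Q0. Q0=[P2] Q1=[P1] Q2=[]
t=25-27: P2@Q0 runs 2, rem=0, completes. Q0=[] Q1=[P1] Q2=[]
t=27-29: P1@Q1 runs 2, rem=0, completes. Q0=[] Q1=[] Q2=[]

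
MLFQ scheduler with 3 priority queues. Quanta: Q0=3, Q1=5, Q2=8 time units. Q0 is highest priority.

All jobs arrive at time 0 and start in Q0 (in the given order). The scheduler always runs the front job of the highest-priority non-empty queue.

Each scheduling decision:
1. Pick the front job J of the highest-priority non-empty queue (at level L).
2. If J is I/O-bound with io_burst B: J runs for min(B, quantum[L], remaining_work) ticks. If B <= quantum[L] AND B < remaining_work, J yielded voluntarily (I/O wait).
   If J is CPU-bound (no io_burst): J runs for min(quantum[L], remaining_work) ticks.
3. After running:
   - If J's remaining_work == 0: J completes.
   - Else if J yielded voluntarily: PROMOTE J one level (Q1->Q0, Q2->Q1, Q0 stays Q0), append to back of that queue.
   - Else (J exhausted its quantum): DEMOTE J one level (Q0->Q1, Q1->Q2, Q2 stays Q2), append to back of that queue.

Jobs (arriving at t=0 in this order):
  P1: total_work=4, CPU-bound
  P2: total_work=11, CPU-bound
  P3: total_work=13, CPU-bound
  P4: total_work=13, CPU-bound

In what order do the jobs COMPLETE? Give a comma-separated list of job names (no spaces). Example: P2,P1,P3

t=0-3: P1@Q0 runs 3, rem=1, quantum used, demote→Q1. Q0=[P2,P3,P4] Q1=[P1] Q2=[]
t=3-6: P2@Q0 runs 3, rem=8, quantum used, demote→Q1. Q0=[P3,P4] Q1=[P1,P2] Q2=[]
t=6-9: P3@Q0 runs 3, rem=10, quantum used, demote→Q1. Q0=[P4] Q1=[P1,P2,P3] Q2=[]
t=9-12: P4@Q0 runs 3, rem=10, quantum used, demote→Q1. Q0=[] Q1=[P1,P2,P3,P4] Q2=[]
t=12-13: P1@Q1 runs 1, rem=0, completes. Q0=[] Q1=[P2,P3,P4] Q2=[]
t=13-18: P2@Q1 runs 5, rem=3, quantum used, demote→Q2. Q0=[] Q1=[P3,P4] Q2=[P2]
t=18-23: P3@Q1 runs 5, rem=5, quantum used, demote→Q2. Q0=[] Q1=[P4] Q2=[P2,P3]
t=23-28: P4@Q1 runs 5, rem=5, quantum used, demote→Q2. Q0=[] Q1=[] Q2=[P2,P3,P4]
t=28-31: P2@Q2 runs 3, rem=0, completes. Q0=[] Q1=[] Q2=[P3,P4]
t=31-36: P3@Q2 runs 5, rem=0, completes. Q0=[] Q1=[] Q2=[P4]
t=36-41: P4@Q2 runs 5, rem=0, completes. Q0=[] Q1=[] Q2=[]

Answer: P1,P2,P3,P4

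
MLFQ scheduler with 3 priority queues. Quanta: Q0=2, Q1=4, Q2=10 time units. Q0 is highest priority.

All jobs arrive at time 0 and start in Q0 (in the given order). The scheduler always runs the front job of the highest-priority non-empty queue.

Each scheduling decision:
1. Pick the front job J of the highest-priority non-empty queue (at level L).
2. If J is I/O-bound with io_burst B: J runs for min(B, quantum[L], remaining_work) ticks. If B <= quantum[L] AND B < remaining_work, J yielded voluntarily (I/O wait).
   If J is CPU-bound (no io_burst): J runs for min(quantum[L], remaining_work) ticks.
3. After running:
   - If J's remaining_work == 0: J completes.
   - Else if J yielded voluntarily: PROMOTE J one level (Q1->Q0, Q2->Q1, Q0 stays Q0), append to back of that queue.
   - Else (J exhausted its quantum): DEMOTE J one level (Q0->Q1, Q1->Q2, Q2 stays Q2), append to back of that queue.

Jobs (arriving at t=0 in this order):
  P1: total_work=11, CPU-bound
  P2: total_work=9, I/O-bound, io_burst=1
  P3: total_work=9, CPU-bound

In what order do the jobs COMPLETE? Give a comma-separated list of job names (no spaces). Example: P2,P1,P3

Answer: P2,P1,P3

Derivation:
t=0-2: P1@Q0 runs 2, rem=9, quantum used, demote→Q1. Q0=[P2,P3] Q1=[P1] Q2=[]
t=2-3: P2@Q0 runs 1, rem=8, I/O yield, promote→Q0. Q0=[P3,P2] Q1=[P1] Q2=[]
t=3-5: P3@Q0 runs 2, rem=7, quantum used, demote→Q1. Q0=[P2] Q1=[P1,P3] Q2=[]
t=5-6: P2@Q0 runs 1, rem=7, I/O yield, promote→Q0. Q0=[P2] Q1=[P1,P3] Q2=[]
t=6-7: P2@Q0 runs 1, rem=6, I/O yield, promote→Q0. Q0=[P2] Q1=[P1,P3] Q2=[]
t=7-8: P2@Q0 runs 1, rem=5, I/O yield, promote→Q0. Q0=[P2] Q1=[P1,P3] Q2=[]
t=8-9: P2@Q0 runs 1, rem=4, I/O yield, promote→Q0. Q0=[P2] Q1=[P1,P3] Q2=[]
t=9-10: P2@Q0 runs 1, rem=3, I/O yield, promote→Q0. Q0=[P2] Q1=[P1,P3] Q2=[]
t=10-11: P2@Q0 runs 1, rem=2, I/O yield, promote→Q0. Q0=[P2] Q1=[P1,P3] Q2=[]
t=11-12: P2@Q0 runs 1, rem=1, I/O yield, promote→Q0. Q0=[P2] Q1=[P1,P3] Q2=[]
t=12-13: P2@Q0 runs 1, rem=0, completes. Q0=[] Q1=[P1,P3] Q2=[]
t=13-17: P1@Q1 runs 4, rem=5, quantum used, demote→Q2. Q0=[] Q1=[P3] Q2=[P1]
t=17-21: P3@Q1 runs 4, rem=3, quantum used, demote→Q2. Q0=[] Q1=[] Q2=[P1,P3]
t=21-26: P1@Q2 runs 5, rem=0, completes. Q0=[] Q1=[] Q2=[P3]
t=26-29: P3@Q2 runs 3, rem=0, completes. Q0=[] Q1=[] Q2=[]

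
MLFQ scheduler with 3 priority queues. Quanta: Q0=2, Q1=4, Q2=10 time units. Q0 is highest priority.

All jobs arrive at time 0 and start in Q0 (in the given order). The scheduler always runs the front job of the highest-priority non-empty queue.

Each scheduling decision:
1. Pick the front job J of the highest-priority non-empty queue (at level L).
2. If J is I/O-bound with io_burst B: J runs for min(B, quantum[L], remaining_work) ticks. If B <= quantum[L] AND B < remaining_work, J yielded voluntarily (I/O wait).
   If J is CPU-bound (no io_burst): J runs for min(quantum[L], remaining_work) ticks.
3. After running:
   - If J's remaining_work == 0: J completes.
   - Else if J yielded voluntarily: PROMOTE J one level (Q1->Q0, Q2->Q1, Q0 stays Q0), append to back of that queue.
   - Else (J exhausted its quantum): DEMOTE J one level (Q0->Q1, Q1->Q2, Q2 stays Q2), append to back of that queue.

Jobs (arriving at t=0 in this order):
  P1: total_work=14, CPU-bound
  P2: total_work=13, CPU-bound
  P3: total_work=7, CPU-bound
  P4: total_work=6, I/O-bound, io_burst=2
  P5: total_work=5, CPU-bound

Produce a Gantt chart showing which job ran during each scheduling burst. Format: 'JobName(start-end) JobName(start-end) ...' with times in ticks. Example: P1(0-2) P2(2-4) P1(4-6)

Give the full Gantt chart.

t=0-2: P1@Q0 runs 2, rem=12, quantum used, demote→Q1. Q0=[P2,P3,P4,P5] Q1=[P1] Q2=[]
t=2-4: P2@Q0 runs 2, rem=11, quantum used, demote→Q1. Q0=[P3,P4,P5] Q1=[P1,P2] Q2=[]
t=4-6: P3@Q0 runs 2, rem=5, quantum used, demote→Q1. Q0=[P4,P5] Q1=[P1,P2,P3] Q2=[]
t=6-8: P4@Q0 runs 2, rem=4, I/O yield, promote→Q0. Q0=[P5,P4] Q1=[P1,P2,P3] Q2=[]
t=8-10: P5@Q0 runs 2, rem=3, quantum used, demote→Q1. Q0=[P4] Q1=[P1,P2,P3,P5] Q2=[]
t=10-12: P4@Q0 runs 2, rem=2, I/O yield, promote→Q0. Q0=[P4] Q1=[P1,P2,P3,P5] Q2=[]
t=12-14: P4@Q0 runs 2, rem=0, completes. Q0=[] Q1=[P1,P2,P3,P5] Q2=[]
t=14-18: P1@Q1 runs 4, rem=8, quantum used, demote→Q2. Q0=[] Q1=[P2,P3,P5] Q2=[P1]
t=18-22: P2@Q1 runs 4, rem=7, quantum used, demote→Q2. Q0=[] Q1=[P3,P5] Q2=[P1,P2]
t=22-26: P3@Q1 runs 4, rem=1, quantum used, demote→Q2. Q0=[] Q1=[P5] Q2=[P1,P2,P3]
t=26-29: P5@Q1 runs 3, rem=0, completes. Q0=[] Q1=[] Q2=[P1,P2,P3]
t=29-37: P1@Q2 runs 8, rem=0, completes. Q0=[] Q1=[] Q2=[P2,P3]
t=37-44: P2@Q2 runs 7, rem=0, completes. Q0=[] Q1=[] Q2=[P3]
t=44-45: P3@Q2 runs 1, rem=0, completes. Q0=[] Q1=[] Q2=[]

Answer: P1(0-2) P2(2-4) P3(4-6) P4(6-8) P5(8-10) P4(10-12) P4(12-14) P1(14-18) P2(18-22) P3(22-26) P5(26-29) P1(29-37) P2(37-44) P3(44-45)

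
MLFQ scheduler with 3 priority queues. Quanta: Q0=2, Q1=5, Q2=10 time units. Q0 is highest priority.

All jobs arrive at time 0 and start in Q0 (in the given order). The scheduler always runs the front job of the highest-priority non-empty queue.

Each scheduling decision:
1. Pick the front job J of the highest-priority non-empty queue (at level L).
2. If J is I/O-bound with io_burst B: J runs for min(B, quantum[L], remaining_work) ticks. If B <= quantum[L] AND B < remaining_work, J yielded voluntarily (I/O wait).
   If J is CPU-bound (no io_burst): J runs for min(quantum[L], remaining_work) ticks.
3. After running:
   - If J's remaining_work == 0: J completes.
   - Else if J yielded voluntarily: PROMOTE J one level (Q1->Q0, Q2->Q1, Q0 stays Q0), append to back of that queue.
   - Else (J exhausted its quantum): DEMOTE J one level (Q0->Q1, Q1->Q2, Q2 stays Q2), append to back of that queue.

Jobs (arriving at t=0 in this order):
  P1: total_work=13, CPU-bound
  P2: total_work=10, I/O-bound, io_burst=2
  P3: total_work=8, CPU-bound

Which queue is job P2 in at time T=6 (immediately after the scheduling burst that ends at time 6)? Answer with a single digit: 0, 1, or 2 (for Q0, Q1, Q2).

t=0-2: P1@Q0 runs 2, rem=11, quantum used, demote→Q1. Q0=[P2,P3] Q1=[P1] Q2=[]
t=2-4: P2@Q0 runs 2, rem=8, I/O yield, promote→Q0. Q0=[P3,P2] Q1=[P1] Q2=[]
t=4-6: P3@Q0 runs 2, rem=6, quantum used, demote→Q1. Q0=[P2] Q1=[P1,P3] Q2=[]
t=6-8: P2@Q0 runs 2, rem=6, I/O yield, promote→Q0. Q0=[P2] Q1=[P1,P3] Q2=[]
t=8-10: P2@Q0 runs 2, rem=4, I/O yield, promote→Q0. Q0=[P2] Q1=[P1,P3] Q2=[]
t=10-12: P2@Q0 runs 2, rem=2, I/O yield, promote→Q0. Q0=[P2] Q1=[P1,P3] Q2=[]
t=12-14: P2@Q0 runs 2, rem=0, completes. Q0=[] Q1=[P1,P3] Q2=[]
t=14-19: P1@Q1 runs 5, rem=6, quantum used, demote→Q2. Q0=[] Q1=[P3] Q2=[P1]
t=19-24: P3@Q1 runs 5, rem=1, quantum used, demote→Q2. Q0=[] Q1=[] Q2=[P1,P3]
t=24-30: P1@Q2 runs 6, rem=0, completes. Q0=[] Q1=[] Q2=[P3]
t=30-31: P3@Q2 runs 1, rem=0, completes. Q0=[] Q1=[] Q2=[]

Answer: 0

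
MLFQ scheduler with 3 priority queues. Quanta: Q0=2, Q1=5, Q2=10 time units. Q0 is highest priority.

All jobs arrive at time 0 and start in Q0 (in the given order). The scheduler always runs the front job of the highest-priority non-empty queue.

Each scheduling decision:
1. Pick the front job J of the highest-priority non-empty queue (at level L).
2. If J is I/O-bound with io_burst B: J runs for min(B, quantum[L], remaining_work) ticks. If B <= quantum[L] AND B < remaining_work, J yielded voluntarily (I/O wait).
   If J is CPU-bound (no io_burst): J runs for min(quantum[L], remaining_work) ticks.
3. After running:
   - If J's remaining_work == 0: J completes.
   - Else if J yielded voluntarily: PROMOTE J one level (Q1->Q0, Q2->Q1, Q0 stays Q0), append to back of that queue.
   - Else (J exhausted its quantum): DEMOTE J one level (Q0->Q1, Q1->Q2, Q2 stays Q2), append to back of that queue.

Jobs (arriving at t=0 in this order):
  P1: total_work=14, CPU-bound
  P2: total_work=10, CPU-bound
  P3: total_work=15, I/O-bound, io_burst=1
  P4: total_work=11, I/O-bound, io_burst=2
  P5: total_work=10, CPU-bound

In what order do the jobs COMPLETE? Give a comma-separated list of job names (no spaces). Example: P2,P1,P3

Answer: P4,P3,P1,P2,P5

Derivation:
t=0-2: P1@Q0 runs 2, rem=12, quantum used, demote→Q1. Q0=[P2,P3,P4,P5] Q1=[P1] Q2=[]
t=2-4: P2@Q0 runs 2, rem=8, quantum used, demote→Q1. Q0=[P3,P4,P5] Q1=[P1,P2] Q2=[]
t=4-5: P3@Q0 runs 1, rem=14, I/O yield, promote→Q0. Q0=[P4,P5,P3] Q1=[P1,P2] Q2=[]
t=5-7: P4@Q0 runs 2, rem=9, I/O yield, promote→Q0. Q0=[P5,P3,P4] Q1=[P1,P2] Q2=[]
t=7-9: P5@Q0 runs 2, rem=8, quantum used, demote→Q1. Q0=[P3,P4] Q1=[P1,P2,P5] Q2=[]
t=9-10: P3@Q0 runs 1, rem=13, I/O yield, promote→Q0. Q0=[P4,P3] Q1=[P1,P2,P5] Q2=[]
t=10-12: P4@Q0 runs 2, rem=7, I/O yield, promote→Q0. Q0=[P3,P4] Q1=[P1,P2,P5] Q2=[]
t=12-13: P3@Q0 runs 1, rem=12, I/O yield, promote→Q0. Q0=[P4,P3] Q1=[P1,P2,P5] Q2=[]
t=13-15: P4@Q0 runs 2, rem=5, I/O yield, promote→Q0. Q0=[P3,P4] Q1=[P1,P2,P5] Q2=[]
t=15-16: P3@Q0 runs 1, rem=11, I/O yield, promote→Q0. Q0=[P4,P3] Q1=[P1,P2,P5] Q2=[]
t=16-18: P4@Q0 runs 2, rem=3, I/O yield, promote→Q0. Q0=[P3,P4] Q1=[P1,P2,P5] Q2=[]
t=18-19: P3@Q0 runs 1, rem=10, I/O yield, promote→Q0. Q0=[P4,P3] Q1=[P1,P2,P5] Q2=[]
t=19-21: P4@Q0 runs 2, rem=1, I/O yield, promote→Q0. Q0=[P3,P4] Q1=[P1,P2,P5] Q2=[]
t=21-22: P3@Q0 runs 1, rem=9, I/O yield, promote→Q0. Q0=[P4,P3] Q1=[P1,P2,P5] Q2=[]
t=22-23: P4@Q0 runs 1, rem=0, completes. Q0=[P3] Q1=[P1,P2,P5] Q2=[]
t=23-24: P3@Q0 runs 1, rem=8, I/O yield, promote→Q0. Q0=[P3] Q1=[P1,P2,P5] Q2=[]
t=24-25: P3@Q0 runs 1, rem=7, I/O yield, promote→Q0. Q0=[P3] Q1=[P1,P2,P5] Q2=[]
t=25-26: P3@Q0 runs 1, rem=6, I/O yield, promote→Q0. Q0=[P3] Q1=[P1,P2,P5] Q2=[]
t=26-27: P3@Q0 runs 1, rem=5, I/O yield, promote→Q0. Q0=[P3] Q1=[P1,P2,P5] Q2=[]
t=27-28: P3@Q0 runs 1, rem=4, I/O yield, promote→Q0. Q0=[P3] Q1=[P1,P2,P5] Q2=[]
t=28-29: P3@Q0 runs 1, rem=3, I/O yield, promote→Q0. Q0=[P3] Q1=[P1,P2,P5] Q2=[]
t=29-30: P3@Q0 runs 1, rem=2, I/O yield, promote→Q0. Q0=[P3] Q1=[P1,P2,P5] Q2=[]
t=30-31: P3@Q0 runs 1, rem=1, I/O yield, promote→Q0. Q0=[P3] Q1=[P1,P2,P5] Q2=[]
t=31-32: P3@Q0 runs 1, rem=0, completes. Q0=[] Q1=[P1,P2,P5] Q2=[]
t=32-37: P1@Q1 runs 5, rem=7, quantum used, demote→Q2. Q0=[] Q1=[P2,P5] Q2=[P1]
t=37-42: P2@Q1 runs 5, rem=3, quantum used, demote→Q2. Q0=[] Q1=[P5] Q2=[P1,P2]
t=42-47: P5@Q1 runs 5, rem=3, quantum used, demote→Q2. Q0=[] Q1=[] Q2=[P1,P2,P5]
t=47-54: P1@Q2 runs 7, rem=0, completes. Q0=[] Q1=[] Q2=[P2,P5]
t=54-57: P2@Q2 runs 3, rem=0, completes. Q0=[] Q1=[] Q2=[P5]
t=57-60: P5@Q2 runs 3, rem=0, completes. Q0=[] Q1=[] Q2=[]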